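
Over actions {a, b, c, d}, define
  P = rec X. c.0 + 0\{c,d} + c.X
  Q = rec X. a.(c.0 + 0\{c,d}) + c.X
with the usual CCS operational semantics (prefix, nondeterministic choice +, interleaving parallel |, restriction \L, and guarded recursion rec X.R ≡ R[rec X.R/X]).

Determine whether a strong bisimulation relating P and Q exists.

P's transition system — 2 states:
  s0 = rec X. c.0 + 0\{c,d} + c.X ⊢ -c-> s0, -c-> s1
  s1 = 0 ⊢ stopped
Q's transition system — 3 states:
  t0 = rec X. a.(c.0 + 0\{c,d}) + c.X ⊢ -a-> t1, -c-> t0
  t1 = c.0 + 0\{c,d} ⊢ -c-> t2
  t2 = 0 ⊢ stopped
Coarsest stable partition (strong bisimilarity classes):
  B0 = {s0}
  B1 = {s1, t2}
  B2 = {t0}
  B3 = {t1}
s0 ∈ B0, t0 ∈ B2 → different blocks

not bisimilar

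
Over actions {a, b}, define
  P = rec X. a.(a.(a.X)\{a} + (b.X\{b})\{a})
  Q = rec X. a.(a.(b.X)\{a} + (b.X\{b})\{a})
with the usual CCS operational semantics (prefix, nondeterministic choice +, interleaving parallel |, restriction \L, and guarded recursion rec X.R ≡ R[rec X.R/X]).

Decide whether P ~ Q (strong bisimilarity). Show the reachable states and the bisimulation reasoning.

LTS(P): 4 reachable states
  p0 = rec X. a.(a.(a.X)\{a} + (b.X\{b})\{a}) | -a-> p1
  p1 = a.(a.(rec X. a.(a.(a.X)\{a} + (b.X\{b})\{a})))\{a} + (b.(rec X. a.(a.(a.X)\{a} + (b.X\{b})\{a}))\{b})\{a} | -a-> p2, -b-> p3
  p2 = (a.(rec X. a.(a.(a.X)\{a} + (b.X\{b})\{a})))\{a} | deadlocked
  p3 = (rec X. a.(a.(a.X)\{a} + (b.X\{b})\{a}))\{b}\{a} | deadlocked
LTS(Q): 5 reachable states
  q0 = rec X. a.(a.(b.X)\{a} + (b.X\{b})\{a}) | -a-> q1
  q1 = a.(b.(rec X. a.(a.(b.X)\{a} + (b.X\{b})\{a})))\{a} + (b.(rec X. a.(a.(b.X)\{a} + (b.X\{b})\{a}))\{b})\{a} | -a-> q2, -b-> q3
  q2 = (b.(rec X. a.(a.(b.X)\{a} + (b.X\{b})\{a})))\{a} | -b-> q4
  q3 = (rec X. a.(a.(b.X)\{a} + (b.X\{b})\{a}))\{b}\{a} | deadlocked
  q4 = (rec X. a.(a.(b.X)\{a} + (b.X\{b})\{a}))\{a} | deadlocked
Partition-refinement fixed point:
  B0 = {p0}
  B1 = {p1}
  B2 = {p2, p3, q3, q4}
  B3 = {q0}
  B4 = {q1}
  B5 = {q2}
p0 ∈ B0, q0 ∈ B3 → different blocks

NO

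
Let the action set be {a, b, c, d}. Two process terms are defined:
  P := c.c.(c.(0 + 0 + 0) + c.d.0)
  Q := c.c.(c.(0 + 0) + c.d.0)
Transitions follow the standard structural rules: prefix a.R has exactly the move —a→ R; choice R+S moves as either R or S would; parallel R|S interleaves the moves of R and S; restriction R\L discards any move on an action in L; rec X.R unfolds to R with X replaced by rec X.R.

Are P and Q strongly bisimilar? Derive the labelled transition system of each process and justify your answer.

bisimilar

LTS(P): 6 reachable states
  u0 = c.c.(c.(0 + 0 + 0) + c.d.0) → —c→ u1
  u1 = c.(c.(0 + 0 + 0) + c.d.0) → —c→ u2
  u2 = c.(0 + 0 + 0) + c.d.0 → —c→ u3, —c→ u4
  u3 = 0 + 0 + 0 → ·
  u4 = d.0 → —d→ u5
  u5 = 0 → ·
LTS(Q): 6 reachable states
  v0 = c.c.(c.(0 + 0) + c.d.0) → —c→ v1
  v1 = c.(c.(0 + 0) + c.d.0) → —c→ v2
  v2 = c.(0 + 0) + c.d.0 → —c→ v3, —c→ v4
  v3 = 0 + 0 → ·
  v4 = d.0 → —d→ v5
  v5 = 0 → ·
Bisimilarity quotient blocks:
  B0 = {u0, v0}
  B1 = {u1, v1}
  B2 = {u2, v2}
  B3 = {u3, u5, v3, v5}
  B4 = {u4, v4}
u0 ∈ B0, v0 ∈ B0 → same block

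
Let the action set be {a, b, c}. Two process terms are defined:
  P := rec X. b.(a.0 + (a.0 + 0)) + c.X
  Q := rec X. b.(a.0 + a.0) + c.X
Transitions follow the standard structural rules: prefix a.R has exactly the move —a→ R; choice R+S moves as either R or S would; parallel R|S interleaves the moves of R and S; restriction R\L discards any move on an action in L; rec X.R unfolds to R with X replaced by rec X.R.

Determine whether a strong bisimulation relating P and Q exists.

Reachable graph of P (3 states):
  m0 = rec X. b.(a.0 + (a.0 + 0)) + c.X → =b=> m1, =c=> m0
  m1 = a.0 + (a.0 + 0) → =a=> m2
  m2 = 0 → (no moves)
Reachable graph of Q (3 states):
  n0 = rec X. b.(a.0 + a.0) + c.X → =b=> n1, =c=> n0
  n1 = a.0 + a.0 → =a=> n2
  n2 = 0 → (no moves)
Bisimilarity quotient blocks:
  B0 = {m0, n0}
  B1 = {m1, n1}
  B2 = {m2, n2}
m0 ∈ B0, n0 ∈ B0 → same block

bisimilar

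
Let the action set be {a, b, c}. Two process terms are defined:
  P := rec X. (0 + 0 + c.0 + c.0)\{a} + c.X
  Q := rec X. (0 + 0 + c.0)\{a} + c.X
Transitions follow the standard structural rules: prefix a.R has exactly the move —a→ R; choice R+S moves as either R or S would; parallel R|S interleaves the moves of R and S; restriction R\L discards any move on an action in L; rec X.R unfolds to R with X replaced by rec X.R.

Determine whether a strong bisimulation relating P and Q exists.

YES

LTS(P): 2 reachable states
  u0 = rec X. (0 + 0 + c.0 + c.0)\{a} + c.X | =c=> u0, =c=> u1
  u1 = 0\{a} | stopped
LTS(Q): 2 reachable states
  v0 = rec X. (0 + 0 + c.0)\{a} + c.X | =c=> v0, =c=> v1
  v1 = 0\{a} | stopped
Coarsest stable partition (strong bisimilarity classes):
  B0 = {u0, v0}
  B1 = {u1, v1}
u0 ∈ B0, v0 ∈ B0 → same block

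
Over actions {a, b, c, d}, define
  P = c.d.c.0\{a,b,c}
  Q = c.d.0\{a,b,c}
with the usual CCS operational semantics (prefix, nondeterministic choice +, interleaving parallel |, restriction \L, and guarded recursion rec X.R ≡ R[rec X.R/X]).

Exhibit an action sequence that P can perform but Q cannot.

LTS(P): 4 reachable states
  s0 = c.d.c.0\{a,b,c} | -c-> s1
  s1 = d.c.0\{a,b,c} | -d-> s2
  s2 = c.0\{a,b,c} | -c-> s3
  s3 = 0\{a,b,c} | deadlocked
LTS(Q): 3 reachable states
  t0 = c.d.0\{a,b,c} | -c-> t1
  t1 = d.0\{a,b,c} | -d-> t2
  t2 = 0\{a,b,c} | deadlocked
Trace ⟨cdc⟩ through P, begin at {s0}:
  [1] c ⇒ {s1}
  [2] d ⇒ {s2}
  [3] c ⇒ {s3}
  — P admits the full trace.
Trace ⟨cdc⟩ through Q, begin at {t0}:
  [1] c ⇒ {t1}
  [2] d ⇒ {t2}
  [3] c ⇒ ∅  — Q cannot continue

cdc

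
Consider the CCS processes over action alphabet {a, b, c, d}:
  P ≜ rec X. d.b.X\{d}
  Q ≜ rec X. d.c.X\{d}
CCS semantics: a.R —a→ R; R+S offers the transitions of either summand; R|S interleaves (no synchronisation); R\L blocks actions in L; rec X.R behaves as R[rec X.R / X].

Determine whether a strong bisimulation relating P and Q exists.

not bisimilar

P's transition system — 3 states:
  u0 = rec X. d.b.X\{d} → --d--▸ u1
  u1 = b.(rec X. d.b.X\{d})\{d} → --b--▸ u2
  u2 = (rec X. d.b.X\{d})\{d} → (no moves)
Q's transition system — 3 states:
  v0 = rec X. d.c.X\{d} → --d--▸ v1
  v1 = c.(rec X. d.c.X\{d})\{d} → --c--▸ v2
  v2 = (rec X. d.c.X\{d})\{d} → (no moves)
Partition-refinement fixed point:
  B0 = {u0}
  B1 = {u1}
  B2 = {u2, v2}
  B3 = {v0}
  B4 = {v1}
u0 ∈ B0, v0 ∈ B3 → different blocks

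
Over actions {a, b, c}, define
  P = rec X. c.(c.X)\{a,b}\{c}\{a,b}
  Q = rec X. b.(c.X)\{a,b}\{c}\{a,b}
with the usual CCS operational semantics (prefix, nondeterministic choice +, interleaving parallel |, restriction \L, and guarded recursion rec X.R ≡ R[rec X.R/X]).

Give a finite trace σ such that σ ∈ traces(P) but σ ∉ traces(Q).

c

Reachable graph of P (2 states):
  u0 = rec X. c.(c.X)\{a,b}\{c}\{a,b} ⊢ =c=> u1
  u1 = (c.(rec X. c.(c.X)\{a,b}\{c}\{a,b}))\{a,b}\{c}\{a,b} ⊢ deadlocked
Reachable graph of Q (2 states):
  v0 = rec X. b.(c.X)\{a,b}\{c}\{a,b} ⊢ =b=> v1
  v1 = (c.(rec X. b.(c.X)\{a,b}\{c}\{a,b}))\{a,b}\{c}\{a,b} ⊢ deadlocked
Run σ = ⟨c⟩ on P: start {u0}
  after c @ step 1: {u1}
  P completes σ.
Run σ = ⟨c⟩ on Q: start {v0}
  after c @ step 1: ∅ (Q stuck)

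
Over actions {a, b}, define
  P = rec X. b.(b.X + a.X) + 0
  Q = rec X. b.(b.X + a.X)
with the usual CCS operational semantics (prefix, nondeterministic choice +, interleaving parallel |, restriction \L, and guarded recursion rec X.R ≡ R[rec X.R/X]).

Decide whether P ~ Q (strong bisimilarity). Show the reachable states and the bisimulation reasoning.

Reachable graph of P (2 states):
  s0 = rec X. b.(b.X + a.X) + 0 | -b-> s1
  s1 = b.(rec X. b.(b.X + a.X) + 0) + a.(rec X. b.(b.X + a.X) + 0) | -a-> s0, -b-> s0
Reachable graph of Q (2 states):
  t0 = rec X. b.(b.X + a.X) | -b-> t1
  t1 = b.(rec X. b.(b.X + a.X)) + a.(rec X. b.(b.X + a.X)) | -a-> t0, -b-> t0
Coarsest stable partition (strong bisimilarity classes):
  B0 = {s0, t0}
  B1 = {s1, t1}
s0 ∈ B0, t0 ∈ B0 → same block

YES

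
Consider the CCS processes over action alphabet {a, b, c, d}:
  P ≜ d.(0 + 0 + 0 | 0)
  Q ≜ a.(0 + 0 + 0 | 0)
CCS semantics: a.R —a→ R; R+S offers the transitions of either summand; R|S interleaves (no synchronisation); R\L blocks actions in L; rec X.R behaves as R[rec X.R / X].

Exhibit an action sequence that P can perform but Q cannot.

d

Reachable graph of P (2 states):
  u0 = d.(0 + 0 + 0 | 0) → =d=> u1
  u1 = 0 + 0 + 0 | 0 → (no moves)
Reachable graph of Q (2 states):
  v0 = a.(0 + 0 + 0 | 0) → =a=> v1
  v1 = 0 + 0 + 0 | 0 → (no moves)
Trace ⟨d⟩ through P, begin at {u0}:
  after d @ step 1: {u1}
  P completes σ.
Trace ⟨d⟩ through Q, begin at {v0}:
  after d @ step 1: ∅ (Q stuck)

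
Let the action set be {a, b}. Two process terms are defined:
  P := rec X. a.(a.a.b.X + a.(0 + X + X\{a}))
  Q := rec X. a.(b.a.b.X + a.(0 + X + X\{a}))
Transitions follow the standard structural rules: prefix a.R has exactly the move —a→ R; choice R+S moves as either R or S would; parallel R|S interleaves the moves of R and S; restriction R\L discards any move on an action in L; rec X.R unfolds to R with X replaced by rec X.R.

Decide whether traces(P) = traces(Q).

Reachable graph of P (5 states):
  u0 = rec X. a.(a.a.b.X + a.(0 + X + X\{a})) has moves --a--▸ u1
  u1 = a.a.b.(rec X. a.(a.a.b.X + a.(0 + X + X\{a}))) + a.(0 + (rec X. a.(a.a.b.X + a.(0 + X + X\{a}))) + (rec X. a.(a.a.b.X + a.(0 + X + X\{a})))\{a}) has moves --a--▸ u2, --a--▸ u3
  u2 = 0 + (rec X. a.(a.a.b.X + a.(0 + X + X\{a}))) + (rec X. a.(a.a.b.X + a.(0 + X + X\{a})))\{a} has moves --a--▸ u1
  u3 = a.b.(rec X. a.(a.a.b.X + a.(0 + X + X\{a}))) has moves --a--▸ u4
  u4 = b.(rec X. a.(a.a.b.X + a.(0 + X + X\{a}))) has moves --b--▸ u0
Reachable graph of Q (5 states):
  v0 = rec X. a.(b.a.b.X + a.(0 + X + X\{a})) has moves --a--▸ v1
  v1 = b.a.b.(rec X. a.(b.a.b.X + a.(0 + X + X\{a}))) + a.(0 + (rec X. a.(b.a.b.X + a.(0 + X + X\{a}))) + (rec X. a.(b.a.b.X + a.(0 + X + X\{a})))\{a}) has moves --a--▸ v2, --b--▸ v3
  v2 = 0 + (rec X. a.(b.a.b.X + a.(0 + X + X\{a}))) + (rec X. a.(b.a.b.X + a.(0 + X + X\{a})))\{a} has moves --a--▸ v1
  v3 = a.b.(rec X. a.(b.a.b.X + a.(0 + X + X\{a}))) has moves --a--▸ v4
  v4 = b.(rec X. a.(b.a.b.X + a.(0 + X + X\{a}))) has moves --b--▸ v0
Run σ = ⟨aaabaa⟩ on P: start {u0}
  step 1 (a): {u1}
  step 2 (a): {u2, u3}
  step 3 (a): {u1, u4}
  step 4 (b): {u0}
  step 5 (a): {u1}
  step 6 (a): {u2, u3}
  ✓ P
Run σ = ⟨aaabaa⟩ on Q: start {v0}
  step 1 (a): {v1}
  step 2 (a): {v2}
  step 3 (a): {v1}
  step 4 (b): {v3}
  step 5 (a): {v4}
  step 6 (a): ∅  — Q cannot continue

NO — witness ⟨aaabaa⟩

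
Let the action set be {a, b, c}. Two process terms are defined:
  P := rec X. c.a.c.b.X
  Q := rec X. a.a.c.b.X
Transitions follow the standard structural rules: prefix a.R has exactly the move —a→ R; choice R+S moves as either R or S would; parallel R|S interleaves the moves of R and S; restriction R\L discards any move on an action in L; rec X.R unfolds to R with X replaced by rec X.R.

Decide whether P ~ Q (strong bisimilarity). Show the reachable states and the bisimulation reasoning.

Reachable graph of P (4 states):
  u0 = rec X. c.a.c.b.X → ··c··> u1
  u1 = a.c.b.(rec X. c.a.c.b.X) → ··a··> u2
  u2 = c.b.(rec X. c.a.c.b.X) → ··c··> u3
  u3 = b.(rec X. c.a.c.b.X) → ··b··> u0
Reachable graph of Q (4 states):
  v0 = rec X. a.a.c.b.X → ··a··> v1
  v1 = a.c.b.(rec X. a.a.c.b.X) → ··a··> v2
  v2 = c.b.(rec X. a.a.c.b.X) → ··c··> v3
  v3 = b.(rec X. a.a.c.b.X) → ··b··> v0
Bisimilarity quotient blocks:
  B0 = {u0}
  B1 = {u1}
  B2 = {u2}
  B3 = {u3}
  B4 = {v0}
  B5 = {v1}
  B6 = {v2}
  B7 = {v3}
u0 ∈ B0, v0 ∈ B4 → different blocks

not bisimilar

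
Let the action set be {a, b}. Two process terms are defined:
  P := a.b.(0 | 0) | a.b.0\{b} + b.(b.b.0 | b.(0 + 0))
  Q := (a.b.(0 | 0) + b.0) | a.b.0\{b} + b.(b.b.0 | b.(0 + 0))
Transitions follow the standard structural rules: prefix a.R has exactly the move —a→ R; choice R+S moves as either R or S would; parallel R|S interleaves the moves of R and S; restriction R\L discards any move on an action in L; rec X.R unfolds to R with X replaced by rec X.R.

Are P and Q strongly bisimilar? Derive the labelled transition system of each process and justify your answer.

Reachable graph of P (15 states):
  u0 = a.b.(0 | 0) | a.b.0\{b} + b.(b.b.0 | b.(0 + 0)) :: -a-> u1, -a-> u2, -b-> u3
  u1 = a.b.(0 | 0) | b.0\{b} :: -a-> u4, -b-> u5
  u2 = b.(0 | 0) | a.b.0\{b} :: -a-> u4, -b-> u6
  u3 = b.b.0 | b.(0 + 0) :: -b-> u7, -b-> u8
  u4 = b.(0 | 0) | b.0\{b} :: -b-> u10, -b-> u9
  u5 = a.b.(0 | 0) | 0\{b} :: -a-> u10
  u6 = 0 | 0 | a.b.0\{b} :: -a-> u9
  u7 = b.0 | b.(0 + 0) :: -b-> u11, -b-> u12
  u8 = b.b.0 | (0 + 0) :: -b-> u12
  u9 = 0 | 0 | b.0\{b} :: -b-> u13
  u10 = b.(0 | 0) | 0\{b} :: -b-> u13
  u11 = 0 | b.(0 + 0) :: -b-> u14
  u12 = b.0 | (0 + 0) :: -b-> u14
  u13 = 0 | 0 | 0\{b} :: ·
  u14 = 0 | (0 + 0) :: ·
Reachable graph of Q (18 states):
  v0 = (a.b.(0 | 0) + b.0) | a.b.0\{b} + b.(b.b.0 | b.(0 + 0)) :: -a-> v1, -a-> v2, -b-> v3, -b-> v4
  v1 = (a.b.(0 | 0) + b.0) | b.0\{b} :: -a-> v5, -b-> v6, -b-> v7
  v2 = b.(0 | 0) | a.b.0\{b} :: -a-> v5, -b-> v8
  v3 = 0 | a.b.0\{b} :: -a-> v7
  v4 = b.b.0 | b.(0 + 0) :: -b-> v10, -b-> v9
  v5 = b.(0 | 0) | b.0\{b} :: -b-> v11, -b-> v12
  v6 = (a.b.(0 | 0) + b.0) | 0\{b} :: -a-> v12, -b-> v13
  v7 = 0 | b.0\{b} :: -b-> v13
  v8 = 0 | 0 | a.b.0\{b} :: -a-> v11
  v9 = b.0 | b.(0 + 0) :: -b-> v14, -b-> v15
  v10 = b.b.0 | (0 + 0) :: -b-> v15
  v11 = 0 | 0 | b.0\{b} :: -b-> v16
  v12 = b.(0 | 0) | 0\{b} :: -b-> v16
  v13 = 0 | 0\{b} :: ·
  v14 = 0 | b.(0 + 0) :: -b-> v17
  v15 = b.0 | (0 + 0) :: -b-> v17
  v16 = 0 | 0 | 0\{b} :: ·
  v17 = 0 | (0 + 0) :: ·
Partition-refinement fixed point:
  B0 = {u0}
  B1 = {u3, v4}
  B2 = {u4, u7, u8, v10, v5, v9}
  B3 = {u10, u11, u12, u9, v11, v12, v14, v15, v7}
  B4 = {u13, u14, v13, v16, v17}
  B5 = {u1, u2, v2}
  B6 = {u5, u6, v3, v8}
  B7 = {v0}
  B8 = {v1}
  B9 = {v6}
u0 ∈ B0, v0 ∈ B7 → different blocks

P ≁ Q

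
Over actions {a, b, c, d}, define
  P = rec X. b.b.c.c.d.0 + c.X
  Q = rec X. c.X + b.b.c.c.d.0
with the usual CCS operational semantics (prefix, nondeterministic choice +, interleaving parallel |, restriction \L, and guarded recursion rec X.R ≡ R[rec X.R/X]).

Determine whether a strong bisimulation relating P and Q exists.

LTS(P): 6 reachable states
  p0 = rec X. b.b.c.c.d.0 + c.X :: —b→ p1, —c→ p0
  p1 = b.c.c.d.0 :: —b→ p2
  p2 = c.c.d.0 :: —c→ p3
  p3 = c.d.0 :: —c→ p4
  p4 = d.0 :: —d→ p5
  p5 = 0 :: ·
LTS(Q): 6 reachable states
  q0 = rec X. c.X + b.b.c.c.d.0 :: —b→ q1, —c→ q0
  q1 = b.c.c.d.0 :: —b→ q2
  q2 = c.c.d.0 :: —c→ q3
  q3 = c.d.0 :: —c→ q4
  q4 = d.0 :: —d→ q5
  q5 = 0 :: ·
Partition-refinement fixed point:
  B0 = {p0, q0}
  B1 = {p1, q1}
  B2 = {p2, q2}
  B3 = {p3, q3}
  B4 = {p4, q4}
  B5 = {p5, q5}
p0 ∈ B0, q0 ∈ B0 → same block

YES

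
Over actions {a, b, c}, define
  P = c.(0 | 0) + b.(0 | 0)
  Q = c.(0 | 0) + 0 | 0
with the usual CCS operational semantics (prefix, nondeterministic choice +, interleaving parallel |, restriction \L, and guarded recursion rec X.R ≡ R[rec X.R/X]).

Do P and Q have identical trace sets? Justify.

Reachable graph of P (2 states):
  u0 = c.(0 | 0) + b.(0 | 0) :: ··b··> u1, ··c··> u1
  u1 = 0 | 0 :: stopped
Reachable graph of Q (2 states):
  v0 = c.(0 | 0) + 0 | 0 :: ··c··> v1
  v1 = 0 | 0 :: stopped
Trace ⟨b⟩ through P, begin at {u0}:
  step 1 (b): {u1}
  ✓ P
Trace ⟨b⟩ through Q, begin at {v0}:
  step 1 (b): no successor for Q

traces(P) ≠ traces(Q) — witness ⟨b⟩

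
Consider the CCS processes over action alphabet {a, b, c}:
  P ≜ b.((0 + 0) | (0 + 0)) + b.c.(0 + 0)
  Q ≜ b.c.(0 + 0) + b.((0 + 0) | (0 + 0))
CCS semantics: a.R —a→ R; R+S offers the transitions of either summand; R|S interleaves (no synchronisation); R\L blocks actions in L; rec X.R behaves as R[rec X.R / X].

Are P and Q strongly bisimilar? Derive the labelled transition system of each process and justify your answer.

Reachable graph of P (4 states):
  s0 = b.((0 + 0) | (0 + 0)) + b.c.(0 + 0) | --b--▸ s1, --b--▸ s2
  s1 = (0 + 0) | (0 + 0) | ∅
  s2 = c.(0 + 0) | --c--▸ s3
  s3 = 0 + 0 | ∅
Reachable graph of Q (4 states):
  t0 = b.c.(0 + 0) + b.((0 + 0) | (0 + 0)) | --b--▸ t1, --b--▸ t2
  t1 = (0 + 0) | (0 + 0) | ∅
  t2 = c.(0 + 0) | --c--▸ t3
  t3 = 0 + 0 | ∅
Bisimilarity quotient blocks:
  B0 = {s0, t0}
  B1 = {s2, t2}
  B2 = {s1, s3, t1, t3}
s0 ∈ B0, t0 ∈ B0 → same block

P ~ Q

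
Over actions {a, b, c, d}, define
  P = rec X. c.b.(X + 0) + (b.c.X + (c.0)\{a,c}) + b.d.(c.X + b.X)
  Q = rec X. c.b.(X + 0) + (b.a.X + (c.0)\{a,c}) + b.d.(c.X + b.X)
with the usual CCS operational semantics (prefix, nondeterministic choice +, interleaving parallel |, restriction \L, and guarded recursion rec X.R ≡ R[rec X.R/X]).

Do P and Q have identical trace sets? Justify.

Reachable graph of P (6 states):
  m0 = rec X. c.b.(X + 0) + (b.c.X + (c.0)\{a,c}) + b.d.(c.X + b.X) | =b=> m1, =b=> m2, =c=> m3
  m1 = c.(rec X. c.b.(X + 0) + (b.c.X + (c.0)\{a,c}) + b.d.(c.X + b.X)) | =c=> m0
  m2 = d.(c.(rec X. c.b.(X + 0) + (b.c.X + (c.0)\{a,c}) + b.d.(c.X + b.X)) + b.(rec X. c.b.(X + 0) + (b.c.X + (c.0)\{a,c}) + b.d.(c.X + b.X))) | =d=> m4
  m3 = b.((rec X. c.b.(X + 0) + (b.c.X + (c.0)\{a,c}) + b.d.(c.X + b.X)) + 0) | =b=> m5
  m4 = c.(rec X. c.b.(X + 0) + (b.c.X + (c.0)\{a,c}) + b.d.(c.X + b.X)) + b.(rec X. c.b.(X + 0) + (b.c.X + (c.0)\{a,c}) + b.d.(c.X + b.X)) | =b=> m0, =c=> m0
  m5 = (rec X. c.b.(X + 0) + (b.c.X + (c.0)\{a,c}) + b.d.(c.X + b.X)) + 0 | =b=> m1, =b=> m2, =c=> m3
Reachable graph of Q (6 states):
  n0 = rec X. c.b.(X + 0) + (b.a.X + (c.0)\{a,c}) + b.d.(c.X + b.X) | =b=> n1, =b=> n2, =c=> n3
  n1 = a.(rec X. c.b.(X + 0) + (b.a.X + (c.0)\{a,c}) + b.d.(c.X + b.X)) | =a=> n0
  n2 = d.(c.(rec X. c.b.(X + 0) + (b.a.X + (c.0)\{a,c}) + b.d.(c.X + b.X)) + b.(rec X. c.b.(X + 0) + (b.a.X + (c.0)\{a,c}) + b.d.(c.X + b.X))) | =d=> n4
  n3 = b.((rec X. c.b.(X + 0) + (b.a.X + (c.0)\{a,c}) + b.d.(c.X + b.X)) + 0) | =b=> n5
  n4 = c.(rec X. c.b.(X + 0) + (b.a.X + (c.0)\{a,c}) + b.d.(c.X + b.X)) + b.(rec X. c.b.(X + 0) + (b.a.X + (c.0)\{a,c}) + b.d.(c.X + b.X)) | =b=> n0, =c=> n0
  n5 = (rec X. c.b.(X + 0) + (b.a.X + (c.0)\{a,c}) + b.d.(c.X + b.X)) + 0 | =b=> n1, =b=> n2, =c=> n3
Run σ = ⟨bc⟩ on P: start {m0}
  [1] b ⇒ {m1, m2}
  [2] c ⇒ {m0}
  ✓ P
Run σ = ⟨bc⟩ on Q: start {n0}
  [1] b ⇒ {n1, n2}
  [2] c ⇒ ∅  — Q cannot continue

traces(P) ≠ traces(Q) — witness ⟨bc⟩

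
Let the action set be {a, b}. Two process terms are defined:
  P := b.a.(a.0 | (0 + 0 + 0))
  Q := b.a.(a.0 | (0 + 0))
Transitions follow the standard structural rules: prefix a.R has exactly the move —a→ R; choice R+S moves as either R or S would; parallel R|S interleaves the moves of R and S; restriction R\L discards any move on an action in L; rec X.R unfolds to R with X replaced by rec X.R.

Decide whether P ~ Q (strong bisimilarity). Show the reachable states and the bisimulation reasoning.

LTS(P): 4 reachable states
  m0 = b.a.(a.0 | (0 + 0 + 0)) has moves -b-> m1
  m1 = a.(a.0 | (0 + 0 + 0)) has moves -a-> m2
  m2 = a.0 | (0 + 0 + 0) has moves -a-> m3
  m3 = 0 | (0 + 0 + 0) has moves (no moves)
LTS(Q): 4 reachable states
  n0 = b.a.(a.0 | (0 + 0)) has moves -b-> n1
  n1 = a.(a.0 | (0 + 0)) has moves -a-> n2
  n2 = a.0 | (0 + 0) has moves -a-> n3
  n3 = 0 | (0 + 0) has moves (no moves)
Partition-refinement fixed point:
  B0 = {m0, n0}
  B1 = {m1, n1}
  B2 = {m2, n2}
  B3 = {m3, n3}
m0 ∈ B0, n0 ∈ B0 → same block

P ~ Q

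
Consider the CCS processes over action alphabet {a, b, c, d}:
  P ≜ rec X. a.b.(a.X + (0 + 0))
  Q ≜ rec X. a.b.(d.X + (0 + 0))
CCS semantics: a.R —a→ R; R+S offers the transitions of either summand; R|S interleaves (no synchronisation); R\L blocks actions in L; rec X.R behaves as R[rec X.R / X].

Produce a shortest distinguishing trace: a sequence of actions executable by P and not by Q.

aba

P's transition system — 3 states:
  p0 = rec X. a.b.(a.X + (0 + 0)) has moves --a--▸ p1
  p1 = b.(a.(rec X. a.b.(a.X + (0 + 0))) + (0 + 0)) has moves --b--▸ p2
  p2 = a.(rec X. a.b.(a.X + (0 + 0))) + (0 + 0) has moves --a--▸ p0
Q's transition system — 3 states:
  q0 = rec X. a.b.(d.X + (0 + 0)) has moves --a--▸ q1
  q1 = b.(d.(rec X. a.b.(d.X + (0 + 0))) + (0 + 0)) has moves --b--▸ q2
  q2 = d.(rec X. a.b.(d.X + (0 + 0))) + (0 + 0) has moves --d--▸ q0
Run σ = ⟨aba⟩ on P: start {p0}
  step 1 (a): {p1}
  step 2 (b): {p2}
  step 3 (a): {p0}
  ✓ P
Run σ = ⟨aba⟩ on Q: start {q0}
  step 1 (a): {q1}
  step 2 (b): {q2}
  step 3 (a): ∅  — Q cannot continue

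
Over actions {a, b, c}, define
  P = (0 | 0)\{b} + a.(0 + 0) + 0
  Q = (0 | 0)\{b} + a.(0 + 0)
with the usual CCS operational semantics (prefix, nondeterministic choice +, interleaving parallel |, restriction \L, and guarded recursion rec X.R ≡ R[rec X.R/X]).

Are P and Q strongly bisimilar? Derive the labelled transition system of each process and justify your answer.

YES

Reachable graph of P (2 states):
  m0 = (0 | 0)\{b} + a.(0 + 0) + 0 → =a=> m1
  m1 = 0 + 0 → ∅
Reachable graph of Q (2 states):
  n0 = (0 | 0)\{b} + a.(0 + 0) → =a=> n1
  n1 = 0 + 0 → ∅
Partition-refinement fixed point:
  B0 = {m0, n0}
  B1 = {m1, n1}
m0 ∈ B0, n0 ∈ B0 → same block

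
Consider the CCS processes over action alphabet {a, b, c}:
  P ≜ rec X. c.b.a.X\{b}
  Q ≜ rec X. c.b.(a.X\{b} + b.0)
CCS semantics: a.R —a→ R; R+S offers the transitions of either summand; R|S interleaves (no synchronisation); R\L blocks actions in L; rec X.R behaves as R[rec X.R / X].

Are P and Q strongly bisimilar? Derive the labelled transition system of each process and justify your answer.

P ≁ Q

Reachable graph of P (5 states):
  s0 = rec X. c.b.a.X\{b} → —c→ s1
  s1 = b.a.(rec X. c.b.a.X\{b})\{b} → —b→ s2
  s2 = a.(rec X. c.b.a.X\{b})\{b} → —a→ s3
  s3 = (rec X. c.b.a.X\{b})\{b} → —c→ s4
  s4 = (b.a.(rec X. c.b.a.X\{b})\{b})\{b} → deadlocked
Reachable graph of Q (6 states):
  t0 = rec X. c.b.(a.X\{b} + b.0) → —c→ t1
  t1 = b.(a.(rec X. c.b.(a.X\{b} + b.0))\{b} + b.0) → —b→ t2
  t2 = a.(rec X. c.b.(a.X\{b} + b.0))\{b} + b.0 → —a→ t3, —b→ t4
  t3 = (rec X. c.b.(a.X\{b} + b.0))\{b} → —c→ t5
  t4 = 0 → deadlocked
  t5 = (b.(a.(rec X. c.b.(a.X\{b} + b.0))\{b} + b.0))\{b} → deadlocked
Partition-refinement fixed point:
  B0 = {s0}
  B1 = {s1}
  B2 = {s2}
  B3 = {s3, t3}
  B4 = {s4, t4, t5}
  B5 = {t0}
  B6 = {t1}
  B7 = {t2}
s0 ∈ B0, t0 ∈ B5 → different blocks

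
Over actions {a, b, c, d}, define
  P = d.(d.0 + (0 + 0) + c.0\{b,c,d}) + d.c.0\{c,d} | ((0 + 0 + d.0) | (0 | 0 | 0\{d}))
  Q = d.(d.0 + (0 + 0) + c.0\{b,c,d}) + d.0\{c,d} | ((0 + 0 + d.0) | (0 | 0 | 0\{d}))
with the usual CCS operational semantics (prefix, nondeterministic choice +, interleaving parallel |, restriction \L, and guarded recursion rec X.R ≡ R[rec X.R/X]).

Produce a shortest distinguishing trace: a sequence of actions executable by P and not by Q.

ddc

P's transition system — 9 states:
  u0 = d.(d.0 + (0 + 0) + c.0\{b,c,d}) + d.c.0\{c,d} | ((0 + 0 + d.0) | (0 | 0 | 0\{d})) | -d-> u1, -d-> u2, -d-> u3
  u1 = c.0\{c,d} | ((0 + 0 + d.0) | (0 | 0 | 0\{d})) | -c-> u4, -d-> u5
  u2 = d.0 + (0 + 0) + c.0\{b,c,d} | -c-> u6, -d-> u7
  u3 = d.c.0\{c,d} | (0 | (0 | 0 | 0\{d})) | -d-> u5
  u4 = 0\{c,d} | ((0 + 0 + d.0) | (0 | 0 | 0\{d})) | -d-> u8
  u5 = c.0\{c,d} | (0 | (0 | 0 | 0\{d})) | -c-> u8
  u6 = 0\{b,c,d} | ·
  u7 = 0 | ·
  u8 = 0\{c,d} | (0 | (0 | 0 | 0\{d})) | ·
Q's transition system — 7 states:
  v0 = d.(d.0 + (0 + 0) + c.0\{b,c,d}) + d.0\{c,d} | ((0 + 0 + d.0) | (0 | 0 | 0\{d})) | -d-> v1, -d-> v2, -d-> v3
  v1 = 0\{c,d} | ((0 + 0 + d.0) | (0 | 0 | 0\{d})) | -d-> v4
  v2 = d.0 + (0 + 0) + c.0\{b,c,d} | -c-> v5, -d-> v6
  v3 = d.0\{c,d} | (0 | (0 | 0 | 0\{d})) | -d-> v4
  v4 = 0\{c,d} | (0 | (0 | 0 | 0\{d})) | ·
  v5 = 0\{b,c,d} | ·
  v6 = 0 | ·
Run σ = ⟨ddc⟩ on P: start {u0}
  [1] d ⇒ {u1, u2, u3}
  [2] d ⇒ {u5, u7}
  [3] c ⇒ {u8}
  — P admits the full trace.
Run σ = ⟨ddc⟩ on Q: start {v0}
  [1] d ⇒ {v1, v2, v3}
  [2] d ⇒ {v4, v6}
  [3] c ⇒ no successor for Q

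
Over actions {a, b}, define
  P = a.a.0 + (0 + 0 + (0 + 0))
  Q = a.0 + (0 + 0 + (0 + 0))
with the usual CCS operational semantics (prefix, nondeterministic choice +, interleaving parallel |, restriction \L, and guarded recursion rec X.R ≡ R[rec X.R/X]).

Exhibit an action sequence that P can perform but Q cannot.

aa

P's transition system — 3 states:
  s0 = a.a.0 + (0 + 0 + (0 + 0)) :: —a→ s1
  s1 = a.0 :: —a→ s2
  s2 = 0 :: deadlocked
Q's transition system — 2 states:
  t0 = a.0 + (0 + 0 + (0 + 0)) :: —a→ t1
  t1 = 0 :: deadlocked
Run σ = ⟨aa⟩ on P: start {s0}
  after a @ step 1: {s1}
  after a @ step 2: {s2}
  P completes σ.
Run σ = ⟨aa⟩ on Q: start {t0}
  after a @ step 1: {t1}
  after a @ step 2: no successor for Q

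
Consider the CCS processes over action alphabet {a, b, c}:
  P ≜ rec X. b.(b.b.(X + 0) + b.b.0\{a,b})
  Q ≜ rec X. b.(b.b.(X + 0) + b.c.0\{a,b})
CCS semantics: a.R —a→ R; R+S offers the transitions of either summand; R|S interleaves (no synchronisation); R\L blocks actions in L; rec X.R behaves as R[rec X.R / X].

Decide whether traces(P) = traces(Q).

Reachable graph of P (6 states):
  p0 = rec X. b.(b.b.(X + 0) + b.b.0\{a,b}) :: -b-> p1
  p1 = b.b.((rec X. b.(b.b.(X + 0) + b.b.0\{a,b})) + 0) + b.b.0\{a,b} :: -b-> p2, -b-> p3
  p2 = b.((rec X. b.(b.b.(X + 0) + b.b.0\{a,b})) + 0) :: -b-> p4
  p3 = b.0\{a,b} :: -b-> p5
  p4 = (rec X. b.(b.b.(X + 0) + b.b.0\{a,b})) + 0 :: -b-> p1
  p5 = 0\{a,b} :: ·
Reachable graph of Q (6 states):
  q0 = rec X. b.(b.b.(X + 0) + b.c.0\{a,b}) :: -b-> q1
  q1 = b.b.((rec X. b.(b.b.(X + 0) + b.c.0\{a,b})) + 0) + b.c.0\{a,b} :: -b-> q2, -b-> q3
  q2 = b.((rec X. b.(b.b.(X + 0) + b.c.0\{a,b})) + 0) :: -b-> q4
  q3 = c.0\{a,b} :: -c-> q5
  q4 = (rec X. b.(b.b.(X + 0) + b.c.0\{a,b})) + 0 :: -b-> q1
  q5 = 0\{a,b} :: ·
Run σ = ⟨bbc⟩ on Q: start {q0}
  after b @ step 1: {q1}
  after b @ step 2: {q2, q3}
  after c @ step 3: {q5}
  ✓ Q
Run σ = ⟨bbc⟩ on P: start {p0}
  after b @ step 1: {p1}
  after b @ step 2: {p2, p3}
  after c @ step 3: ∅  — P cannot continue

NO — witness ⟨bbc⟩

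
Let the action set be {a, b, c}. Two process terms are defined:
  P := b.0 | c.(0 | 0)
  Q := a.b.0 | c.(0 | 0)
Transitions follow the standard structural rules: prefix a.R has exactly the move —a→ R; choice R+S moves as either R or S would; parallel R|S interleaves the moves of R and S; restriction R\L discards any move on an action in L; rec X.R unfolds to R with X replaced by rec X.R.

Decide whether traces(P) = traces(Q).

trace-distinct — witness ⟨b⟩

P's transition system — 4 states:
  s0 = b.0 | c.(0 | 0) has moves =b=> s1, =c=> s2
  s1 = 0 | c.(0 | 0) has moves =c=> s3
  s2 = b.0 | (0 | 0) has moves =b=> s3
  s3 = 0 | (0 | 0) has moves stopped
Q's transition system — 6 states:
  t0 = a.b.0 | c.(0 | 0) has moves =a=> t1, =c=> t2
  t1 = b.0 | c.(0 | 0) has moves =b=> t3, =c=> t4
  t2 = a.b.0 | (0 | 0) has moves =a=> t4
  t3 = 0 | c.(0 | 0) has moves =c=> t5
  t4 = b.0 | (0 | 0) has moves =b=> t5
  t5 = 0 | (0 | 0) has moves stopped
Trace ⟨b⟩ through P, begin at {s0}:
  after b @ step 1: {s1}
  P completes σ.
Trace ⟨b⟩ through Q, begin at {t0}:
  after b @ step 1: ∅ (Q stuck)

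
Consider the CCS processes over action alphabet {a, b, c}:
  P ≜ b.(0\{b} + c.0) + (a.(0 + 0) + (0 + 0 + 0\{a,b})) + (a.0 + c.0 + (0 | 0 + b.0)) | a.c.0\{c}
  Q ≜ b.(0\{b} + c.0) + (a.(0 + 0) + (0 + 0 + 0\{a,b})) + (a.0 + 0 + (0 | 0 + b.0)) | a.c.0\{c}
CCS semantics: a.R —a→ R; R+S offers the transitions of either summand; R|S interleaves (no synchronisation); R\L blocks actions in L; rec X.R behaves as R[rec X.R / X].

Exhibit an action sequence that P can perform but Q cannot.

LTS(P): 9 reachable states
  m0 = b.(0\{b} + c.0) + (a.(0 + 0) + (0 + 0 + 0\{a,b})) + (a.0 + c.0 + (0 | 0 + b.0)) | a.c.0\{c} → --a--▸ m1, --a--▸ m2, --a--▸ m3, --b--▸ m3, --b--▸ m4, --c--▸ m3
  m1 = (a.0 + c.0 + (0 | 0 + b.0)) | c.0\{c} → --a--▸ m5, --b--▸ m5, --c--▸ m5, --c--▸ m6
  m2 = 0 + 0 → (no moves)
  m3 = 0 | a.c.0\{c} → --a--▸ m5
  m4 = 0\{b} + c.0 → --c--▸ m7
  m5 = 0 | c.0\{c} → --c--▸ m8
  m6 = (a.0 + c.0 + (0 | 0 + b.0)) | 0\{c} → --a--▸ m8, --b--▸ m8, --c--▸ m8
  m7 = 0 → (no moves)
  m8 = 0 | 0\{c} → (no moves)
LTS(Q): 9 reachable states
  n0 = b.(0\{b} + c.0) + (a.(0 + 0) + (0 + 0 + 0\{a,b})) + (a.0 + 0 + (0 | 0 + b.0)) | a.c.0\{c} → --a--▸ n1, --a--▸ n2, --a--▸ n3, --b--▸ n3, --b--▸ n4
  n1 = (a.0 + 0 + (0 | 0 + b.0)) | c.0\{c} → --a--▸ n5, --b--▸ n5, --c--▸ n6
  n2 = 0 + 0 → (no moves)
  n3 = 0 | a.c.0\{c} → --a--▸ n5
  n4 = 0\{b} + c.0 → --c--▸ n7
  n5 = 0 | c.0\{c} → --c--▸ n8
  n6 = (a.0 + 0 + (0 | 0 + b.0)) | 0\{c} → --a--▸ n8, --b--▸ n8
  n7 = 0 → (no moves)
  n8 = 0 | 0\{c} → (no moves)
Run σ = ⟨c⟩ on P: start {m0}
  after c @ step 1: {m3}
  ✓ P
Run σ = ⟨c⟩ on Q: start {n0}
  after c @ step 1: ∅ (Q stuck)

c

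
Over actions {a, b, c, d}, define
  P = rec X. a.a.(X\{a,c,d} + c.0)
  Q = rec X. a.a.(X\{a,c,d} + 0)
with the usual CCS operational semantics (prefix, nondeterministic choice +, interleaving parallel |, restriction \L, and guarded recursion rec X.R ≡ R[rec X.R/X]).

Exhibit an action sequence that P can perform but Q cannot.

P's transition system — 4 states:
  s0 = rec X. a.a.(X\{a,c,d} + c.0) has moves -a-> s1
  s1 = a.((rec X. a.a.(X\{a,c,d} + c.0))\{a,c,d} + c.0) has moves -a-> s2
  s2 = (rec X. a.a.(X\{a,c,d} + c.0))\{a,c,d} + c.0 has moves -c-> s3
  s3 = 0 has moves (no moves)
Q's transition system — 3 states:
  t0 = rec X. a.a.(X\{a,c,d} + 0) has moves -a-> t1
  t1 = a.((rec X. a.a.(X\{a,c,d} + 0))\{a,c,d} + 0) has moves -a-> t2
  t2 = (rec X. a.a.(X\{a,c,d} + 0))\{a,c,d} + 0 has moves (no moves)
Executing aac from P (initial set {s0}):
  step 1 (a): {s1}
  step 2 (a): {s2}
  step 3 (c): {s3}
  ✓ P
Executing aac from Q (initial set {t0}):
  step 1 (a): {t1}
  step 2 (a): {t2}
  step 3 (c): ∅  — Q cannot continue

aac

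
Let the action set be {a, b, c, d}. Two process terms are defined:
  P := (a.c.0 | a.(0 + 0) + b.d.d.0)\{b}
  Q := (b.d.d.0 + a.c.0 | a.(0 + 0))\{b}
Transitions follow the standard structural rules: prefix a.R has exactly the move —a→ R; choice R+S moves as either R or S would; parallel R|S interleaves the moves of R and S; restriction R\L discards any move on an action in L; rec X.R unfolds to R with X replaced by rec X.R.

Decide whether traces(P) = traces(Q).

P's transition system — 6 states:
  m0 = (a.c.0 | a.(0 + 0) + b.d.d.0)\{b} | --a--▸ m1, --a--▸ m2
  m1 = (a.c.0 | (0 + 0))\{b} | --a--▸ m3
  m2 = (c.0 | a.(0 + 0))\{b} | --a--▸ m3, --c--▸ m4
  m3 = (c.0 | (0 + 0))\{b} | --c--▸ m5
  m4 = (0 | a.(0 + 0))\{b} | --a--▸ m5
  m5 = (0 | (0 + 0))\{b} | (no moves)
Q's transition system — 6 states:
  n0 = (b.d.d.0 + a.c.0 | a.(0 + 0))\{b} | --a--▸ n1, --a--▸ n2
  n1 = (a.c.0 | (0 + 0))\{b} | --a--▸ n3
  n2 = (c.0 | a.(0 + 0))\{b} | --a--▸ n3, --c--▸ n4
  n3 = (c.0 | (0 + 0))\{b} | --c--▸ n5
  n4 = (0 | a.(0 + 0))\{b} | --a--▸ n5
  n5 = (0 | (0 + 0))\{b} | (no moves)
Partition-refinement fixed point:
  B0 = {m0, n0}
  B1 = {m1, n1}
  B2 = {m3, n3}
  B3 = {m5, n5}
  B4 = {m2, n2}
  B5 = {m4, n4}
m0 ∈ B0, n0 ∈ B0 → same block
Bisimilar ⇒ trace-equivalent.

traces(P) = traces(Q)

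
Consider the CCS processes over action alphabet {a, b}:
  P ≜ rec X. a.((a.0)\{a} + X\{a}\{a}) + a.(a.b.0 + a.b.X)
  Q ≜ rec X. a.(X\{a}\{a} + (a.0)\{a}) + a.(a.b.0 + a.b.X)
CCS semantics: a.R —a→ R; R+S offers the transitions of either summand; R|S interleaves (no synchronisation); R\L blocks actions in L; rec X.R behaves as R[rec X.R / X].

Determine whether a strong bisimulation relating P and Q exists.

LTS(P): 6 reachable states
  m0 = rec X. a.((a.0)\{a} + X\{a}\{a}) + a.(a.b.0 + a.b.X) → —a→ m1, —a→ m2
  m1 = (a.0)\{a} + (rec X. a.((a.0)\{a} + X\{a}\{a}) + a.(a.b.0 + a.b.X))\{a}\{a} → stopped
  m2 = a.b.0 + a.b.(rec X. a.((a.0)\{a} + X\{a}\{a}) + a.(a.b.0 + a.b.X)) → —a→ m3, —a→ m4
  m3 = b.(rec X. a.((a.0)\{a} + X\{a}\{a}) + a.(a.b.0 + a.b.X)) → —b→ m0
  m4 = b.0 → —b→ m5
  m5 = 0 → stopped
LTS(Q): 6 reachable states
  n0 = rec X. a.(X\{a}\{a} + (a.0)\{a}) + a.(a.b.0 + a.b.X) → —a→ n1, —a→ n2
  n1 = (rec X. a.(X\{a}\{a} + (a.0)\{a}) + a.(a.b.0 + a.b.X))\{a}\{a} + (a.0)\{a} → stopped
  n2 = a.b.0 + a.b.(rec X. a.(X\{a}\{a} + (a.0)\{a}) + a.(a.b.0 + a.b.X)) → —a→ n3, —a→ n4
  n3 = b.(rec X. a.(X\{a}\{a} + (a.0)\{a}) + a.(a.b.0 + a.b.X)) → —b→ n0
  n4 = b.0 → —b→ n5
  n5 = 0 → stopped
Partition-refinement fixed point:
  B0 = {m0, n0}
  B1 = {m1, m5, n1, n5}
  B2 = {m2, n2}
  B3 = {m4, n4}
  B4 = {m3, n3}
m0 ∈ B0, n0 ∈ B0 → same block

bisimilar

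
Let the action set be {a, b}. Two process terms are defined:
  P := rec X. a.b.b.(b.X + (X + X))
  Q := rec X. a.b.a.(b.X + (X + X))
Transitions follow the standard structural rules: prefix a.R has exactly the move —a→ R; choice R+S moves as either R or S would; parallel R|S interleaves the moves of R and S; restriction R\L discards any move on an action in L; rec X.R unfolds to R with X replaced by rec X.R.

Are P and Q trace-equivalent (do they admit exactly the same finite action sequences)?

Reachable graph of P (4 states):
  s0 = rec X. a.b.b.(b.X + (X + X)) ⊢ ··a··> s1
  s1 = b.b.(b.(rec X. a.b.b.(b.X + (X + X))) + ((rec X. a.b.b.(b.X + (X + X))) + (rec X. a.b.b.(b.X + (X + X))))) ⊢ ··b··> s2
  s2 = b.(b.(rec X. a.b.b.(b.X + (X + X))) + ((rec X. a.b.b.(b.X + (X + X))) + (rec X. a.b.b.(b.X + (X + X))))) ⊢ ··b··> s3
  s3 = b.(rec X. a.b.b.(b.X + (X + X))) + ((rec X. a.b.b.(b.X + (X + X))) + (rec X. a.b.b.(b.X + (X + X)))) ⊢ ··a··> s1, ··b··> s0
Reachable graph of Q (4 states):
  t0 = rec X. a.b.a.(b.X + (X + X)) ⊢ ··a··> t1
  t1 = b.a.(b.(rec X. a.b.a.(b.X + (X + X))) + ((rec X. a.b.a.(b.X + (X + X))) + (rec X. a.b.a.(b.X + (X + X))))) ⊢ ··b··> t2
  t2 = a.(b.(rec X. a.b.a.(b.X + (X + X))) + ((rec X. a.b.a.(b.X + (X + X))) + (rec X. a.b.a.(b.X + (X + X))))) ⊢ ··a··> t3
  t3 = b.(rec X. a.b.a.(b.X + (X + X))) + ((rec X. a.b.a.(b.X + (X + X))) + (rec X. a.b.a.(b.X + (X + X)))) ⊢ ··a··> t1, ··b··> t0
Run σ = ⟨abb⟩ on P: start {s0}
  step 1 (a): {s1}
  step 2 (b): {s2}
  step 3 (b): {s3}
  P completes σ.
Run σ = ⟨abb⟩ on Q: start {t0}
  step 1 (a): {t1}
  step 2 (b): {t2}
  step 3 (b): ∅  — Q cannot continue

NO — witness ⟨abb⟩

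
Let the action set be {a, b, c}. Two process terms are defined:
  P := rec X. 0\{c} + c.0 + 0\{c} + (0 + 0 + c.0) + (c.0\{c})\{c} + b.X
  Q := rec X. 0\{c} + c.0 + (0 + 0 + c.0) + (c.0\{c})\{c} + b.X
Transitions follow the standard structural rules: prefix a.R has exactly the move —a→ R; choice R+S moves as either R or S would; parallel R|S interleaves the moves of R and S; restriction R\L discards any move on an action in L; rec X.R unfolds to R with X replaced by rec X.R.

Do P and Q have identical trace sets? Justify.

LTS(P): 2 reachable states
  s0 = rec X. 0\{c} + c.0 + 0\{c} + (0 + 0 + c.0) + (c.0\{c})\{c} + b.X → —b→ s0, —c→ s1
  s1 = 0 → stopped
LTS(Q): 2 reachable states
  t0 = rec X. 0\{c} + c.0 + (0 + 0 + c.0) + (c.0\{c})\{c} + b.X → —b→ t0, —c→ t1
  t1 = 0 → stopped
Coarsest stable partition (strong bisimilarity classes):
  B0 = {s0, t0}
  B1 = {s1, t1}
s0 ∈ B0, t0 ∈ B0 → same block
Bisimilar ⇒ trace-equivalent.

trace-equivalent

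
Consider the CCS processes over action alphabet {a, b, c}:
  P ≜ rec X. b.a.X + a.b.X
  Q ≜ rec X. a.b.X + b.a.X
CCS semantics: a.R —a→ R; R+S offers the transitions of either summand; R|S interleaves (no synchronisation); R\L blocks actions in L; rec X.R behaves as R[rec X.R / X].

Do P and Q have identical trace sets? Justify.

traces(P) = traces(Q)

Reachable graph of P (3 states):
  p0 = rec X. b.a.X + a.b.X | =a=> p1, =b=> p2
  p1 = b.(rec X. b.a.X + a.b.X) | =b=> p0
  p2 = a.(rec X. b.a.X + a.b.X) | =a=> p0
Reachable graph of Q (3 states):
  q0 = rec X. a.b.X + b.a.X | =a=> q1, =b=> q2
  q1 = b.(rec X. a.b.X + b.a.X) | =b=> q0
  q2 = a.(rec X. a.b.X + b.a.X) | =a=> q0
Coarsest stable partition (strong bisimilarity classes):
  B0 = {p0, q0}
  B1 = {p1, q1}
  B2 = {p2, q2}
p0 ∈ B0, q0 ∈ B0 → same block
Bisimilar ⇒ trace-equivalent.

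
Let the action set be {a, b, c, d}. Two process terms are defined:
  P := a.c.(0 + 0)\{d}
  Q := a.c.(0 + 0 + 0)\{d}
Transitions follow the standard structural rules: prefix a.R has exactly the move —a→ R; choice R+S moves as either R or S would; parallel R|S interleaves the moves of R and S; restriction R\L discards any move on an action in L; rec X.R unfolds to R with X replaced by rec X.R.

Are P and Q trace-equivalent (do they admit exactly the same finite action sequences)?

trace-equivalent

P's transition system — 3 states:
  m0 = a.c.(0 + 0)\{d} has moves =a=> m1
  m1 = c.(0 + 0)\{d} has moves =c=> m2
  m2 = (0 + 0)\{d} has moves (no moves)
Q's transition system — 3 states:
  n0 = a.c.(0 + 0 + 0)\{d} has moves =a=> n1
  n1 = c.(0 + 0 + 0)\{d} has moves =c=> n2
  n2 = (0 + 0 + 0)\{d} has moves (no moves)
Partition-refinement fixed point:
  B0 = {m0, n0}
  B1 = {m1, n1}
  B2 = {m2, n2}
m0 ∈ B0, n0 ∈ B0 → same block
Bisimilar ⇒ trace-equivalent.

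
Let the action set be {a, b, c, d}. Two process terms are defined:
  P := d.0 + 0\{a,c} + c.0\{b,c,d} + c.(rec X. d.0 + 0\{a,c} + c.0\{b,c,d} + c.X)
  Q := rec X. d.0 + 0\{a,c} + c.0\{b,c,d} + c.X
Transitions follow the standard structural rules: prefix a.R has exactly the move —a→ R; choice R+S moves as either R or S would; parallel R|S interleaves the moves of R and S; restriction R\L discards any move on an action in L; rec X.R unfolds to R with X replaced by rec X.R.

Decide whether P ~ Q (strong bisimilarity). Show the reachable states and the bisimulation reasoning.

YES

LTS(P): 4 reachable states
  p0 = d.0 + 0\{a,c} + c.0\{b,c,d} + c.(rec X. d.0 + 0\{a,c} + c.0\{b,c,d} + c.X) has moves —c→ p1, —c→ p2, —d→ p3
  p1 = 0\{b,c,d} has moves ·
  p2 = rec X. d.0 + 0\{a,c} + c.0\{b,c,d} + c.X has moves —c→ p1, —c→ p2, —d→ p3
  p3 = 0 has moves ·
LTS(Q): 3 reachable states
  q0 = rec X. d.0 + 0\{a,c} + c.0\{b,c,d} + c.X has moves —c→ q0, —c→ q1, —d→ q2
  q1 = 0\{b,c,d} has moves ·
  q2 = 0 has moves ·
Coarsest stable partition (strong bisimilarity classes):
  B0 = {p0, p2, q0}
  B1 = {p1, p3, q1, q2}
p0 ∈ B0, q0 ∈ B0 → same block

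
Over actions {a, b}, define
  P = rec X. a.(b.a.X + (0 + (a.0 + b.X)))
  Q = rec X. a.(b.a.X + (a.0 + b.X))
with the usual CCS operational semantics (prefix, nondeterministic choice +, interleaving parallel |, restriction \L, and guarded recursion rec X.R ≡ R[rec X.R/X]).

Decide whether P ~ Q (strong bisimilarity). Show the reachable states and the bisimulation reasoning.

bisimilar

P's transition system — 4 states:
  u0 = rec X. a.(b.a.X + (0 + (a.0 + b.X))) ⊢ ··a··> u1
  u1 = b.a.(rec X. a.(b.a.X + (0 + (a.0 + b.X)))) + (0 + (a.0 + b.(rec X. a.(b.a.X + (0 + (a.0 + b.X)))))) ⊢ ··a··> u2, ··b··> u0, ··b··> u3
  u2 = 0 ⊢ deadlocked
  u3 = a.(rec X. a.(b.a.X + (0 + (a.0 + b.X)))) ⊢ ··a··> u0
Q's transition system — 4 states:
  v0 = rec X. a.(b.a.X + (a.0 + b.X)) ⊢ ··a··> v1
  v1 = b.a.(rec X. a.(b.a.X + (a.0 + b.X))) + (a.0 + b.(rec X. a.(b.a.X + (a.0 + b.X)))) ⊢ ··a··> v2, ··b··> v0, ··b··> v3
  v2 = 0 ⊢ deadlocked
  v3 = a.(rec X. a.(b.a.X + (a.0 + b.X))) ⊢ ··a··> v0
Coarsest stable partition (strong bisimilarity classes):
  B0 = {u0, v0}
  B1 = {u1, v1}
  B2 = {u2, v2}
  B3 = {u3, v3}
u0 ∈ B0, v0 ∈ B0 → same block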